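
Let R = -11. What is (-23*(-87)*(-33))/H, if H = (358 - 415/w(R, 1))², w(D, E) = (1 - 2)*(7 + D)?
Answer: -117392/114921 ≈ -1.0215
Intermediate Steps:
w(D, E) = -7 - D (w(D, E) = -(7 + D) = -7 - D)
H = 1034289/16 (H = (358 - 415/(-7 - 1*(-11)))² = (358 - 415/(-7 + 11))² = (358 - 415/4)² = (1017/4)² = 1034289/16 ≈ 64643.)
(-23*(-87)*(-33))/H = (-23*(-87)*(-33))/(1034289/16) = (2001*(-33))*(16/1034289) = -66033*16/1034289 = -117392/114921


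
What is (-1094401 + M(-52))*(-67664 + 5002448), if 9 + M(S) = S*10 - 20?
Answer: -5403341740800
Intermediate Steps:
M(S) = -29 + 10*S (M(S) = -9 + (S*10 - 20) = -9 + (10*S - 20) = -9 + (-20 + 10*S) = -29 + 10*S)
(-1094401 + M(-52))*(-67664 + 5002448) = (-1094401 + (-29 + 10*(-52)))*(-67664 + 5002448) = (-1094401 + (-29 - 520))*4934784 = (-1094401 - 549)*4934784 = -1094950*4934784 = -5403341740800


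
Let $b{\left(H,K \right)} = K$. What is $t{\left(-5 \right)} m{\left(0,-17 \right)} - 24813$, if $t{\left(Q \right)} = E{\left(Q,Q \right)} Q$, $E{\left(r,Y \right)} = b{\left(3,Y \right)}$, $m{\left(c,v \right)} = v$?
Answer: $-25238$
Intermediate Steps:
$E{\left(r,Y \right)} = Y$
$t{\left(Q \right)} = Q^{2}$ ($t{\left(Q \right)} = Q Q = Q^{2}$)
$t{\left(-5 \right)} m{\left(0,-17 \right)} - 24813 = \left(-5\right)^{2} \left(-17\right) - 24813 = 25 \left(-17\right) - 24813 = -425 - 24813 = -25238$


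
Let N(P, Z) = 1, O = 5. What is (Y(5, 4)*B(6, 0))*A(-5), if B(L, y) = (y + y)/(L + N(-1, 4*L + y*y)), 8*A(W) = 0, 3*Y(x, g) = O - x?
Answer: 0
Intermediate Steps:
Y(x, g) = 5/3 - x/3 (Y(x, g) = (5 - x)/3 = 5/3 - x/3)
A(W) = 0 (A(W) = (⅛)*0 = 0)
B(L, y) = 2*y/(1 + L) (B(L, y) = (y + y)/(L + 1) = (2*y)/(1 + L) = 2*y/(1 + L))
(Y(5, 4)*B(6, 0))*A(-5) = ((5/3 - ⅓*5)*(2*0/(1 + 6)))*0 = ((5/3 - 5/3)*(2*0/7))*0 = (0*(2*0*(⅐)))*0 = (0*0)*0 = 0*0 = 0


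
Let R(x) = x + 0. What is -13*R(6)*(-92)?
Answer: 7176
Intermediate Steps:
R(x) = x
-13*R(6)*(-92) = -13*6*(-92) = -78*(-92) = 7176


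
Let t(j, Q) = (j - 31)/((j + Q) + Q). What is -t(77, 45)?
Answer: -46/167 ≈ -0.27545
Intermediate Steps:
t(j, Q) = (-31 + j)/(j + 2*Q) (t(j, Q) = (-31 + j)/((Q + j) + Q) = (-31 + j)/(j + 2*Q))
-t(77, 45) = -(-31 + 77)/(77 + 2*45) = -46/(77 + 90) = -46/167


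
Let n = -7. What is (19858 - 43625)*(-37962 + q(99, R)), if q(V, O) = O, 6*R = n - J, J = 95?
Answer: 902646893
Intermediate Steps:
R = -17 (R = (-7 - 1*95)/6 = (-7 - 95)/6 = (1/6)*(-102) = -17)
(19858 - 43625)*(-37962 + q(99, R)) = (19858 - 43625)*(-37962 - 17) = -23767*(-37979) = 902646893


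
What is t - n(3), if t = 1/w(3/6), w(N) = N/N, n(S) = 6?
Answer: -5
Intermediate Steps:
w(N) = 1
t = 1 (t = 1/1 = 1)
t - n(3) = 1 - 1*6 = 1 - 6 = -5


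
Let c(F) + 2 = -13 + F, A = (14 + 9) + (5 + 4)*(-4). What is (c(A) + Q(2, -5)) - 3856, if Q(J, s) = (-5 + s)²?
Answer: -3784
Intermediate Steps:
A = -13 (A = 23 + 9*(-4) = 23 - 36 = -13)
c(F) = -15 + F (c(F) = -2 + (-13 + F) = -15 + F)
(c(A) + Q(2, -5)) - 3856 = ((-15 - 13) + (-5 - 5)²) - 3856 = (-28 + (-10)²) - 3856 = (-28 + 100) - 3856 = 72 - 3856 = -3784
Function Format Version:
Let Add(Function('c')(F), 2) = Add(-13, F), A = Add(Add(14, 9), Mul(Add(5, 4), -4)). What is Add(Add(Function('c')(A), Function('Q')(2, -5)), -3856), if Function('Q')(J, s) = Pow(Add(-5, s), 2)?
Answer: -3784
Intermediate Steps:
A = -13 (A = Add(23, Mul(9, -4)) = Add(23, -36) = -13)
Function('c')(F) = Add(-15, F) (Function('c')(F) = Add(-2, Add(-13, F)) = Add(-15, F))
Add(Add(Function('c')(A), Function('Q')(2, -5)), -3856) = Add(Add(Add(-15, -13), Pow(Add(-5, -5), 2)), -3856) = Add(Add(-28, Pow(-10, 2)), -3856) = Add(Add(-28, 100), -3856) = Add(72, -3856) = -3784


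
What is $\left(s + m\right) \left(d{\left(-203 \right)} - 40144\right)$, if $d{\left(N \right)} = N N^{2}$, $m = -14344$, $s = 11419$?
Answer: $24586295175$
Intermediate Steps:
$d{\left(N \right)} = N^{3}$
$\left(s + m\right) \left(d{\left(-203 \right)} - 40144\right) = \left(11419 - 14344\right) \left(\left(-203\right)^{3} - 40144\right) = - 2925 \left(-8365427 - 40144\right) = \left(-2925\right) \left(-8405571\right) = 24586295175$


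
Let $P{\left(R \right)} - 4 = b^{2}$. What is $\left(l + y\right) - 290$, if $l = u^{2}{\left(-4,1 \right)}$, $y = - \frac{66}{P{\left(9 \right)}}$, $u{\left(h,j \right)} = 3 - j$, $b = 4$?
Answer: $- \frac{2893}{10} \approx -289.3$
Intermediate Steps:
$P{\left(R \right)} = 20$ ($P{\left(R \right)} = 4 + 4^{2} = 4 + 16 = 20$)
$y = - \frac{33}{10}$ ($y = - \frac{66}{20} = \left(-66\right) \frac{1}{20} = - \frac{33}{10} \approx -3.3$)
$l = 4$ ($l = \left(3 - 1\right)^{2} = 2^{2} = 4$)
$\left(l + y\right) - 290 = \left(4 - \frac{33}{10}\right) - 290 = \frac{7}{10} - 290 = - \frac{2893}{10}$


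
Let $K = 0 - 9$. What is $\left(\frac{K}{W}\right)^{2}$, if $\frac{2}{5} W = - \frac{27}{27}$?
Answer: $\frac{324}{25} \approx 12.96$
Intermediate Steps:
$W = - \frac{5}{2}$ ($W = \frac{5 \left(- \frac{27}{27}\right)}{2} = \frac{5 \left(\left(-27\right) \frac{1}{27}\right)}{2} = \frac{5}{2} \left(-1\right) = - \frac{5}{2} \approx -2.5$)
$K = -9$ ($K = 0 - 9 = -9$)
$\left(\frac{K}{W}\right)^{2} = \left(- \frac{9}{- \frac{5}{2}}\right)^{2} = \left(\left(-9\right) \left(- \frac{2}{5}\right)\right)^{2} = \left(\frac{18}{5}\right)^{2} = \frac{324}{25}$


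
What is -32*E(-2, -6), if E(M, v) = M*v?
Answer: -384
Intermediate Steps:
-32*E(-2, -6) = -(-64)*(-6) = -32*12 = -384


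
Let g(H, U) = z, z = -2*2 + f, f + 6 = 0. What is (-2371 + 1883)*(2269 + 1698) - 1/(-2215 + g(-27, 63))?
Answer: -4307368599/2225 ≈ -1.9359e+6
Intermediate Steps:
f = -6 (f = -6 + 0 = -6)
z = -10 (z = -2*2 - 6 = -4 - 6 = -10)
g(H, U) = -10
(-2371 + 1883)*(2269 + 1698) - 1/(-2215 + g(-27, 63)) = (-2371 + 1883)*(2269 + 1698) - 1/(-2215 - 10) = -488*3967 - 1/(-2225) = -1935896 - 1*(-1/2225) = -1935896 + 1/2225 = -4307368599/2225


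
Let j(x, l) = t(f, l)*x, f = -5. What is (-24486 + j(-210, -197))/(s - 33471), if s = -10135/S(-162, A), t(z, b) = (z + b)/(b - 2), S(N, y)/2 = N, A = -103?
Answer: 1592503416/2156059331 ≈ 0.73862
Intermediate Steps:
S(N, y) = 2*N
t(z, b) = (b + z)/(-2 + b)
s = 10135/324 (s = -10135/(2*(-162)) = -10135/(-324) = -10135*(-1/324) = 10135/324 ≈ 31.281)
j(x, l) = x*(-5 + l)/(-2 + l) (j(x, l) = ((l - 5)/(-2 + l))*x = ((-5 + l)/(-2 + l))*x = x*(-5 + l)/(-2 + l))
(-24486 + j(-210, -197))/(s - 33471) = (-24486 - 210*(-5 - 197)/(-2 - 197))/(10135/324 - 33471) = (-24486 - 210*(-202)/(-199))/(-10834469/324) = (-24486 - 210*(-1/199)*(-202))*(-324/10834469) = (-24486 - 42420/199)*(-324/10834469) = -4915134/199*(-324/10834469) = 1592503416/2156059331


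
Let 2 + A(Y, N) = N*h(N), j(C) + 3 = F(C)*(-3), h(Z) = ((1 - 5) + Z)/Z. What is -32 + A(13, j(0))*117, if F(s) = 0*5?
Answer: -1085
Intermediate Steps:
F(s) = 0
h(Z) = (-4 + Z)/Z
j(C) = -3 (j(C) = -3 + 0*(-3) = -3 + 0 = -3)
A(Y, N) = -6 + N (A(Y, N) = -2 + N*((-4 + N)/N) = -2 + (-4 + N) = -6 + N)
-32 + A(13, j(0))*117 = -32 + (-6 - 3)*117 = -32 - 9*117 = -32 - 1053 = -1085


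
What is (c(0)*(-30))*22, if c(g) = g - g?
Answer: 0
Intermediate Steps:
c(g) = 0
(c(0)*(-30))*22 = (0*(-30))*22 = 0*22 = 0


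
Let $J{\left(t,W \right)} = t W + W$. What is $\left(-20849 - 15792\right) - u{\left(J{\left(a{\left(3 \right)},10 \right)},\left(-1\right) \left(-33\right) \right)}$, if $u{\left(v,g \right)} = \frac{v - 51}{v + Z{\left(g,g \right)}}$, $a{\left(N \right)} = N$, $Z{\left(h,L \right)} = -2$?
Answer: $- \frac{1392347}{38} \approx -36641.0$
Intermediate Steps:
$J{\left(t,W \right)} = W + W t$ ($J{\left(t,W \right)} = W t + W = W + W t$)
$u{\left(v,g \right)} = \frac{-51 + v}{-2 + v}$ ($u{\left(v,g \right)} = \frac{v - 51}{v - 2} = \frac{-51 + v}{-2 + v}$)
$\left(-20849 - 15792\right) - u{\left(J{\left(a{\left(3 \right)},10 \right)},\left(-1\right) \left(-33\right) \right)} = \left(-20849 - 15792\right) - \frac{-51 + 10 \left(1 + 3\right)}{-2 + 10 \left(1 + 3\right)} = -36641 - \frac{-51 + 10 \cdot 4}{-2 + 10 \cdot 4} = -36641 - \frac{-51 + 40}{-2 + 40} = -36641 - \frac{1}{38} \left(-11\right) = -36641 - - \frac{11}{38} = -36641 + \frac{11}{38} = - \frac{1392347}{38}$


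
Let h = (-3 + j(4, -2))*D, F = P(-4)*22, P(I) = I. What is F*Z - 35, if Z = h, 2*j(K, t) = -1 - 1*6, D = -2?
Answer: -1179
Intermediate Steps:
F = -88 (F = -4*22 = -88)
j(K, t) = -7/2 (j(K, t) = (-1 - 1*6)/2 = (-1 - 6)/2 = (½)*(-7) = -7/2)
h = 13 (h = (-3 - 7/2)*(-2) = -13/2*(-2) = 13)
Z = 13
F*Z - 35 = -88*13 - 35 = -1144 - 35 = -1179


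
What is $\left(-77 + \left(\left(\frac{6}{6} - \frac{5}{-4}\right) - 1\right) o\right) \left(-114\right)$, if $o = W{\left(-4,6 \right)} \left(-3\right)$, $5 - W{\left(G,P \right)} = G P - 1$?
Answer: $21603$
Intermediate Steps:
$W{\left(G,P \right)} = 6 - G P$ ($W{\left(G,P \right)} = 5 - \left(G P - 1\right) = 5 - \left(-1 + G P\right) = 6 - G P$)
$o = -90$ ($o = \left(6 - \left(-4\right) 6\right) \left(-3\right) = \left(6 + 24\right) \left(-3\right) = 30 \left(-3\right) = -90$)
$\left(-77 + \left(\left(\frac{6}{6} - \frac{5}{-4}\right) - 1\right) o\right) \left(-114\right) = \left(-77 + \left(\left(\frac{6}{6} - \frac{5}{-4}\right) - 1\right) \left(-90\right)\right) \left(-114\right) = \left(-77 + \left(\left(6 \cdot \frac{1}{6} - - \frac{5}{4}\right) - 1\right) \left(-90\right)\right) \left(-114\right) = \left(-77 + \left(\left(1 + \frac{5}{4}\right) - 1\right) \left(-90\right)\right) \left(-114\right) = \left(-77 + \left(\frac{9}{4} - 1\right) \left(-90\right)\right) \left(-114\right) = \left(-77 + \frac{5}{4} \left(-90\right)\right) \left(-114\right) = \left(-77 - \frac{225}{2}\right) \left(-114\right) = \left(- \frac{379}{2}\right) \left(-114\right) = 21603$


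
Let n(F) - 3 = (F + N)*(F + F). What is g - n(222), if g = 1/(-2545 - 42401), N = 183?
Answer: -8082324559/44946 ≈ -1.7982e+5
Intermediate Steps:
g = -1/44946 (g = 1/(-44946) = -1/44946 ≈ -2.2249e-5)
n(F) = 3 + 2*F*(183 + F) (n(F) = 3 + (F + 183)*(F + F) = 3 + (183 + F)*(2*F) = 3 + 2*F*(183 + F))
g - n(222) = -1/44946 - (3 + 2*222² + 366*222) = -1/44946 - (3 + 2*49284 + 81252) = -1/44946 - (3 + 98568 + 81252) = -1/44946 - 1*179823 = -1/44946 - 179823 = -8082324559/44946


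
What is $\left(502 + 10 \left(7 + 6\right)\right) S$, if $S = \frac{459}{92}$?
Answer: $\frac{72522}{23} \approx 3153.1$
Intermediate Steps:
$S = \frac{459}{92}$ ($S = 459 \cdot \frac{1}{92} = \frac{459}{92} \approx 4.9891$)
$\left(502 + 10 \left(7 + 6\right)\right) S = \left(502 + 10 \left(7 + 6\right)\right) \frac{459}{92} = \left(502 + 10 \cdot 13\right) \frac{459}{92} = \left(502 + 130\right) \frac{459}{92} = 632 \cdot \frac{459}{92} = \frac{72522}{23}$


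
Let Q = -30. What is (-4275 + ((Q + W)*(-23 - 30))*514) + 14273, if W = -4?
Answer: 936226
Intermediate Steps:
(-4275 + ((Q + W)*(-23 - 30))*514) + 14273 = (-4275 + ((-30 - 4)*(-23 - 30))*514) + 14273 = (-4275 - 34*(-53)*514) + 14273 = (-4275 + 1802*514) + 14273 = (-4275 + 926228) + 14273 = 921953 + 14273 = 936226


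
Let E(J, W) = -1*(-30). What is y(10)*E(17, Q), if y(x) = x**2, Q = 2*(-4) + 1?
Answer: 3000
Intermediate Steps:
Q = -7 (Q = -8 + 1 = -7)
E(J, W) = 30
y(10)*E(17, Q) = 10**2*30 = 100*30 = 3000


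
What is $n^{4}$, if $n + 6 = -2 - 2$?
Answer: $10000$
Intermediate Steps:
$n = -10$ ($n = -6 - 4 = -10$)
$n^{4} = \left(-10\right)^{4} = 10000$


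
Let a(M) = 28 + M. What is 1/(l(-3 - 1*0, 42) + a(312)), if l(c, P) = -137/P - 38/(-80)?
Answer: 840/283259 ≈ 0.0029655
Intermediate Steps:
l(c, P) = 19/40 - 137/P (l(c, P) = -137/P - 38*(-1/80) = -137/P + 19/40 = 19/40 - 137/P)
1/(l(-3 - 1*0, 42) + a(312)) = 1/((19/40 - 137/42) + (28 + 312)) = 1/((19/40 - 137*1/42) + 340) = 1/((19/40 - 137/42) + 340) = 1/(-2341/840 + 340) = 1/(283259/840) = 840/283259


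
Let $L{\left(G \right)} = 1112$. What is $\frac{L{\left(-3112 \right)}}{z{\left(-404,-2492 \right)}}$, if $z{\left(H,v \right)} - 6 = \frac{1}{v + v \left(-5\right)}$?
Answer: $\frac{11084416}{59809} \approx 185.33$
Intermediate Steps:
$z{\left(H,v \right)} = 6 - \frac{1}{4 v}$ ($z{\left(H,v \right)} = 6 + \frac{1}{v + v \left(-5\right)} = 6 + \frac{1}{v - 5 v} = 6 + \frac{1}{\left(-4\right) v} = 6 - \frac{1}{4 v}$)
$\frac{L{\left(-3112 \right)}}{z{\left(-404,-2492 \right)}} = \frac{1112}{6 - \frac{1}{4 \left(-2492\right)}} = \frac{1112}{6 - - \frac{1}{9968}} = \frac{1112}{6 + \frac{1}{9968}} = \frac{1112}{\frac{59809}{9968}} = 1112 \cdot \frac{9968}{59809} = \frac{11084416}{59809}$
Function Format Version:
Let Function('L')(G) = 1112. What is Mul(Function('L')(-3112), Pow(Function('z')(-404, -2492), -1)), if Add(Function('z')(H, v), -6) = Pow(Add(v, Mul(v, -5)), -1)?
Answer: Rational(11084416, 59809) ≈ 185.33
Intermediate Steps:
Function('z')(H, v) = Add(6, Mul(Rational(-1, 4), Pow(v, -1))) (Function('z')(H, v) = Add(6, Pow(Add(v, Mul(v, -5)), -1)) = Add(6, Pow(Add(v, Mul(-5, v)), -1)) = Add(6, Pow(Mul(-4, v), -1)) = Add(6, Mul(Rational(-1, 4), Pow(v, -1))))
Mul(Function('L')(-3112), Pow(Function('z')(-404, -2492), -1)) = Mul(1112, Pow(Add(6, Mul(Rational(-1, 4), Pow(-2492, -1))), -1)) = Mul(1112, Pow(Add(6, Mul(Rational(-1, 4), Rational(-1, 2492))), -1)) = Mul(1112, Pow(Add(6, Rational(1, 9968)), -1)) = Mul(1112, Pow(Rational(59809, 9968), -1)) = Mul(1112, Rational(9968, 59809)) = Rational(11084416, 59809)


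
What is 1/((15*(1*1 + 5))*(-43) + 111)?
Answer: -1/3759 ≈ -0.00026603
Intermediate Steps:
1/((15*(1*1 + 5))*(-43) + 111) = 1/((15*(1 + 5))*(-43) + 111) = 1/((15*6)*(-43) + 111) = 1/(90*(-43) + 111) = 1/(-3870 + 111) = 1/(-3759) = -1/3759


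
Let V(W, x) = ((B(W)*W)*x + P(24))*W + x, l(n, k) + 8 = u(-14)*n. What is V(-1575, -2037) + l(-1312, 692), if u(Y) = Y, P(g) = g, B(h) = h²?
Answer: -12534680295724602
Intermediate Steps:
l(n, k) = -8 - 14*n
V(W, x) = x + W*(24 + x*W³) (V(W, x) = ((W²*W)*x + 24)*W + x = (W³*x + 24)*W + x = (x*W³ + 24)*W + x = (24 + x*W³)*W + x = W*(24 + x*W³) + x = x + W*(24 + x*W³))
V(-1575, -2037) + l(-1312, 692) = (-2037 + 24*(-1575) - 2037*(-1575)⁴) + (-8 - 14*(-1312)) = (-2037 - 37800 - 2037*6153500390625) + (-8 + 18368) = (-2037 - 37800 - 12534680295703125) + 18360 = -12534680295742962 + 18360 = -12534680295724602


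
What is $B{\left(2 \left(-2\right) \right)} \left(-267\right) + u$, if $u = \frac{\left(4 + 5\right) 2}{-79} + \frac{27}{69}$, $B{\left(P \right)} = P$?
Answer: $\frac{1940853}{1817} \approx 1068.2$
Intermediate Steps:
$u = \frac{297}{1817}$ ($u = 9 \cdot 2 \left(- \frac{1}{79}\right) + 27 \cdot \frac{1}{69} = 18 \left(- \frac{1}{79}\right) + \frac{9}{23} = - \frac{18}{79} + \frac{9}{23} = \frac{297}{1817} \approx 0.16346$)
$B{\left(2 \left(-2\right) \right)} \left(-267\right) + u = 2 \left(-2\right) \left(-267\right) + \frac{297}{1817} = \left(-4\right) \left(-267\right) + \frac{297}{1817} = 1068 + \frac{297}{1817} = \frac{1940853}{1817}$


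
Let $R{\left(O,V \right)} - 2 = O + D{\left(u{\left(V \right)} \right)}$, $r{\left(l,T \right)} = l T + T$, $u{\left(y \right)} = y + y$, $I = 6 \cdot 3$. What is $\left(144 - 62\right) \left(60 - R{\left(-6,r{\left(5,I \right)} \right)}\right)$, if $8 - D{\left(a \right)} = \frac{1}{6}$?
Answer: $\frac{13817}{3} \approx 4605.7$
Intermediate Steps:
$I = 18$
$u{\left(y \right)} = 2 y$
$D{\left(a \right)} = \frac{47}{6}$ ($D{\left(a \right)} = 8 - \frac{1}{6} = \frac{47}{6}$)
$r{\left(l,T \right)} = T + T l$ ($r{\left(l,T \right)} = T l + T = T + T l$)
$R{\left(O,V \right)} = \frac{59}{6} + O$ ($R{\left(O,V \right)} = 2 + \left(O + \frac{47}{6}\right) = 2 + \left(\frac{47}{6} + O\right) = \frac{59}{6} + O$)
$\left(144 - 62\right) \left(60 - R{\left(-6,r{\left(5,I \right)} \right)}\right) = \left(144 - 62\right) \left(60 - \left(\frac{59}{6} - 6\right)\right) = 82 \left(60 - \frac{23}{6}\right) = 82 \cdot \frac{337}{6} = \frac{13817}{3}$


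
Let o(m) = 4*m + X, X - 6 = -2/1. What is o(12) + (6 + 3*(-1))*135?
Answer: 457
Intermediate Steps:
X = 4 (X = 6 - 2/1 = 6 - 2*1 = 6 - 2 = 4)
o(m) = 4 + 4*m (o(m) = 4*m + 4 = 4 + 4*m)
o(12) + (6 + 3*(-1))*135 = (4 + 4*12) + (6 + 3*(-1))*135 = (4 + 48) + (6 - 3)*135 = 52 + 3*135 = 52 + 405 = 457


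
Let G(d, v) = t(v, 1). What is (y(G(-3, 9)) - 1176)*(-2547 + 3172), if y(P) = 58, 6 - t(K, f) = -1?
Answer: -698750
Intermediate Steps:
t(K, f) = 7 (t(K, f) = 6 - 1*(-1) = 6 + 1 = 7)
G(d, v) = 7
(y(G(-3, 9)) - 1176)*(-2547 + 3172) = (58 - 1176)*(-2547 + 3172) = -1118*625 = -698750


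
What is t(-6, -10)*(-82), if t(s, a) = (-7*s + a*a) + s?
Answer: -11152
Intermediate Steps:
t(s, a) = a**2 - 6*s (t(s, a) = (-7*s + a**2) + s = (a**2 - 7*s) + s = a**2 - 6*s)
t(-6, -10)*(-82) = ((-10)**2 - 6*(-6))*(-82) = (100 + 36)*(-82) = 136*(-82) = -11152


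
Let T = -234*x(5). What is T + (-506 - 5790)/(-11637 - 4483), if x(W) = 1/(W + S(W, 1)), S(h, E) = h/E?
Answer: -46364/2015 ≈ -23.009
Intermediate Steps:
x(W) = 1/(2*W) (x(W) = 1/(W + W/1) = 1/(W + W*1) = 1/(W + W) = 1/(2*W))
T = -117/5 ≈ -23.400
T + (-506 - 5790)/(-11637 - 4483) = -117/5 + (-506 - 5790)/(-11637 - 4483) = -117/5 - 6296/(-16120) = -117/5 - 6296*(-1/16120) = -117/5 + 787/2015 = -46364/2015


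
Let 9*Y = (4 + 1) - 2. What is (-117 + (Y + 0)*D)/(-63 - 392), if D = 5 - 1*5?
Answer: 9/35 ≈ 0.25714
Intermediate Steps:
D = 0 (D = 5 - 5 = 0)
Y = 1/3 (Y = ((4 + 1) - 2)/9 = (5 - 2)/9 = (1/9)*3 = 1/3 ≈ 0.33333)
(-117 + (Y + 0)*D)/(-63 - 392) = (-117 + (1/3 + 0)*0)/(-63 - 392) = (-117 + (1/3)*0)/(-455) = (-117 + 0)*(-1/455) = -117*(-1/455) = 9/35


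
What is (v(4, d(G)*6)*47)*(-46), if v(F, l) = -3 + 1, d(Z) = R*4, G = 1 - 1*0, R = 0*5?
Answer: 4324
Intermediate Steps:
R = 0
G = 1 (G = 1 + 0 = 1)
d(Z) = 0 (d(Z) = 0*4 = 0)
v(F, l) = -2
(v(4, d(G)*6)*47)*(-46) = -2*47*(-46) = -94*(-46) = 4324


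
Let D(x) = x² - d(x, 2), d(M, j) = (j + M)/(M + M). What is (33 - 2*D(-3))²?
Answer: 2116/9 ≈ 235.11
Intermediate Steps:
d(M, j) = (M + j)/(2*M) (d(M, j) = (M + j)/((2*M)) = (M + j)*(1/(2*M)) = (M + j)/(2*M))
D(x) = x² - (2 + x)/(2*x) (D(x) = x² - (x + 2)/(2*x) = x² - (2 + x)/(2*x))
(33 - 2*D(-3))² = (33 - 2*(-1 + (-3)³ - ½*(-3))/(-3))² = (33 - (-2)*(-1 - 27 + 3/2)/3)² = (33 - (-2)*(-53)/(3*2))² = (33 - 2*53/6)² = (33 - 53/3)² = (46/3)² = 2116/9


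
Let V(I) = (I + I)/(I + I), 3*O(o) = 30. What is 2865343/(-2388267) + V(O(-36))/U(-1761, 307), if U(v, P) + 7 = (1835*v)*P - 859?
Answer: -2842567568537240/2369283647194737 ≈ -1.1998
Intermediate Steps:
O(o) = 10 (O(o) = (⅓)*30 = 10)
U(v, P) = -866 + 1835*P*v (U(v, P) = -7 + ((1835*v)*P - 859) = -7 + (1835*P*v - 859) = -7 + (-859 + 1835*P*v) = -866 + 1835*P*v)
V(I) = 1 (V(I) = (2*I)/((2*I)) = (2*I)*(1/(2*I)) = 1)
2865343/(-2388267) + V(O(-36))/U(-1761, 307) = 2865343/(-2388267) + 1/(-866 + 1835*307*(-1761)) = 2865343*(-1/2388267) + 1/(-866 - 992050545) = -2865343/2388267 + 1/(-992051411) = -2865343/2388267 + 1*(-1/992051411) = -2865343/2388267 - 1/992051411 = -2842567568537240/2369283647194737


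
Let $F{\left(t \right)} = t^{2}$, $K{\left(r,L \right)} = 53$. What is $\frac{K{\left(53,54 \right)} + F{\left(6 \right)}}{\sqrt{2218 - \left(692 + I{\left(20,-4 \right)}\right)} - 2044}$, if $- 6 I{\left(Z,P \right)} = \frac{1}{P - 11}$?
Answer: $- \frac{16372440}{375876901} - \frac{267 \sqrt{1373390}}{375876901} \approx -0.04439$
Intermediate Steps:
$I{\left(Z,P \right)} = - \frac{1}{6 \left(-11 + P\right)}$ ($I{\left(Z,P \right)} = - \frac{1}{6 \left(P - 11\right)} = - \frac{1}{6 \left(-11 + P\right)}$)
$\frac{K{\left(53,54 \right)} + F{\left(6 \right)}}{\sqrt{2218 - \left(692 + I{\left(20,-4 \right)}\right)} - 2044} = \frac{53 + 6^{2}}{\sqrt{2218 - \left(692 - \frac{1}{-66 + 6 \left(-4\right)}\right)} - 2044} = \frac{53 + 36}{\sqrt{2218 - \left(692 - \frac{1}{-66 - 24}\right)} - 2044} = \frac{89}{\sqrt{2218 - \left(692 + \frac{1}{90}\right)} - 2044} = \frac{89}{\sqrt{2218 - \frac{62281}{90}} - 2044} = \frac{89}{\sqrt{\frac{137339}{90}} - 2044} = \frac{89}{\frac{\sqrt{1373390}}{30} - 2044} = \frac{89}{-2044 + \frac{\sqrt{1373390}}{30}}$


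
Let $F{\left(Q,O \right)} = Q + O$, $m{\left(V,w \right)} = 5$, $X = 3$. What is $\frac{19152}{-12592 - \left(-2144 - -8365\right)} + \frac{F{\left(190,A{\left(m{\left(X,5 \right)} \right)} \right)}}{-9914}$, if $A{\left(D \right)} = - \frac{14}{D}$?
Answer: $- \frac{161162268}{155426735} \approx -1.0369$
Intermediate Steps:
$F{\left(Q,O \right)} = O + Q$
$\frac{19152}{-12592 - \left(-2144 - -8365\right)} + \frac{F{\left(190,A{\left(m{\left(X,5 \right)} \right)} \right)}}{-9914} = \frac{19152}{-12592 - \left(-2144 - -8365\right)} + \frac{- \frac{14}{5} + 190}{-9914} = \frac{19152}{-12592 - \left(-2144 + 8365\right)} + \left(\left(-14\right) \frac{1}{5} + 190\right) \left(- \frac{1}{9914}\right) = \frac{19152}{-12592 - 6221} + \left(- \frac{14}{5} + 190\right) \left(- \frac{1}{9914}\right) = \frac{19152}{-12592 - 6221} + \frac{936}{5} \left(- \frac{1}{9914}\right) = \frac{19152}{-18813} - \frac{468}{24785} = 19152 \left(- \frac{1}{18813}\right) - \frac{468}{24785} = - \frac{6384}{6271} - \frac{468}{24785} = - \frac{161162268}{155426735}$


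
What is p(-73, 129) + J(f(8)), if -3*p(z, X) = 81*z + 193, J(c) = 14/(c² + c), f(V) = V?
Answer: 68647/36 ≈ 1906.9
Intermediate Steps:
J(c) = 14/(c + c²)
p(z, X) = -193/3 - 27*z (p(z, X) = -(81*z + 193)/3 = -(193 + 81*z)/3 = -193/3 - 27*z)
p(-73, 129) + J(f(8)) = (-193/3 - 27*(-73)) + 14/(8*(1 + 8)) = (-193/3 + 1971) + 14*(⅛)/9 = 5720/3 + 14*(⅛)*(⅑) = 5720/3 + 7/36 = 68647/36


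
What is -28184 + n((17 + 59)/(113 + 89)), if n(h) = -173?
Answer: -28357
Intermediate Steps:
-28184 + n((17 + 59)/(113 + 89)) = -28184 - 173 = -28357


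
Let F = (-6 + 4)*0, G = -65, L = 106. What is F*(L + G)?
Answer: 0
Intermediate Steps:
F = 0 (F = -2*0 = 0)
F*(L + G) = 0*(106 - 65) = 0*41 = 0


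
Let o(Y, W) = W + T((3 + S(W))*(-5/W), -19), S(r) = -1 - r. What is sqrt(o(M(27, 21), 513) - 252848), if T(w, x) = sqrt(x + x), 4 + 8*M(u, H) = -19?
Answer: sqrt(-252335 + I*sqrt(38)) ≈ 0.006 + 502.33*I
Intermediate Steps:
M(u, H) = -23/8 (M(u, H) = -1/2 + (1/8)*(-19) = -1/2 - 19/8 = -23/8)
T(w, x) = sqrt(2)*sqrt(x) (T(w, x) = sqrt(2*x) = sqrt(2)*sqrt(x))
o(Y, W) = W + I*sqrt(38) (o(Y, W) = W + sqrt(2)*sqrt(-19) = W + sqrt(2)*(I*sqrt(19)) = W + I*sqrt(38))
sqrt(o(M(27, 21), 513) - 252848) = sqrt((513 + I*sqrt(38)) - 252848) = sqrt(-252335 + I*sqrt(38))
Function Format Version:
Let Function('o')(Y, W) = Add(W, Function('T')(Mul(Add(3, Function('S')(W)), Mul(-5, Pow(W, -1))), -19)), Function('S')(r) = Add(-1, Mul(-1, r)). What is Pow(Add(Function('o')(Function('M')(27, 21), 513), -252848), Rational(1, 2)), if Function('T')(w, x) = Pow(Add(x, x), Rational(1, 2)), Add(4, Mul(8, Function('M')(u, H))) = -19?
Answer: Pow(Add(-252335, Mul(I, Pow(38, Rational(1, 2)))), Rational(1, 2)) ≈ Add(0.006, Mul(502.33, I))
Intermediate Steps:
Function('M')(u, H) = Rational(-23, 8) (Function('M')(u, H) = Add(Rational(-1, 2), Mul(Rational(1, 8), -19)) = Add(Rational(-1, 2), Rational(-19, 8)) = Rational(-23, 8))
Function('T')(w, x) = Mul(Pow(2, Rational(1, 2)), Pow(x, Rational(1, 2))) (Function('T')(w, x) = Pow(Mul(2, x), Rational(1, 2)) = Mul(Pow(2, Rational(1, 2)), Pow(x, Rational(1, 2))))
Function('o')(Y, W) = Add(W, Mul(I, Pow(38, Rational(1, 2)))) (Function('o')(Y, W) = Add(W, Mul(Pow(2, Rational(1, 2)), Pow(-19, Rational(1, 2)))) = Add(W, Mul(Pow(2, Rational(1, 2)), Mul(I, Pow(19, Rational(1, 2))))) = Add(W, Mul(I, Pow(38, Rational(1, 2)))))
Pow(Add(Function('o')(Function('M')(27, 21), 513), -252848), Rational(1, 2)) = Pow(Add(Add(513, Mul(I, Pow(38, Rational(1, 2)))), -252848), Rational(1, 2)) = Pow(Add(-252335, Mul(I, Pow(38, Rational(1, 2)))), Rational(1, 2))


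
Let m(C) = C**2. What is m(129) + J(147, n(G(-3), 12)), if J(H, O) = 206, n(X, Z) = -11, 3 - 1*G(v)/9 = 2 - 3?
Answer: 16847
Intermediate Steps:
G(v) = 36 (G(v) = 27 - 9*(2 - 3) = 27 - 9*(-1) = 27 + 9 = 36)
m(129) + J(147, n(G(-3), 12)) = 129**2 + 206 = 16641 + 206 = 16847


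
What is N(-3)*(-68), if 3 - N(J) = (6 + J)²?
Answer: 408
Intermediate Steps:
N(J) = 3 - (6 + J)²
N(-3)*(-68) = (3 - (6 - 3)²)*(-68) = (3 - 1*3²)*(-68) = (3 - 1*9)*(-68) = (3 - 9)*(-68) = -6*(-68) = 408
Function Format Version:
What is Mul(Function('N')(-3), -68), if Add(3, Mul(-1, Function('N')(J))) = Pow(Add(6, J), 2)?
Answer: 408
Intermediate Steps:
Function('N')(J) = Add(3, Mul(-1, Pow(Add(6, J), 2)))
Mul(Function('N')(-3), -68) = Mul(Add(3, Mul(-1, Pow(Add(6, -3), 2))), -68) = Mul(Add(3, Mul(-1, Pow(3, 2))), -68) = Mul(Add(3, Mul(-1, 9)), -68) = Mul(Add(3, -9), -68) = Mul(-6, -68) = 408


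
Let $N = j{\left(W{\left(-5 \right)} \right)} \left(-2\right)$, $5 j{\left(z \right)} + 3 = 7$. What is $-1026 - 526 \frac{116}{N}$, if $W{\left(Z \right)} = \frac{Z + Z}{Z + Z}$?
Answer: $37109$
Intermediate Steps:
$W{\left(Z \right)} = 1$ ($W{\left(Z \right)} = \frac{2 Z}{2 Z} = 2 Z \frac{1}{2 Z} = 1$)
$j{\left(z \right)} = \frac{4}{5}$ ($j{\left(z \right)} = - \frac{3}{5} + \frac{1}{5} \cdot 7 = - \frac{3}{5} + \frac{7}{5} = \frac{4}{5}$)
$N = - \frac{8}{5}$ ($N = \frac{4}{5} \left(-2\right) = - \frac{8}{5} \approx -1.6$)
$-1026 - 526 \frac{116}{N} = -1026 - 526 \frac{116}{- \frac{8}{5}} = -1026 - 526 \cdot 116 \left(- \frac{5}{8}\right) = -1026 - -38135 = -1026 + 38135 = 37109$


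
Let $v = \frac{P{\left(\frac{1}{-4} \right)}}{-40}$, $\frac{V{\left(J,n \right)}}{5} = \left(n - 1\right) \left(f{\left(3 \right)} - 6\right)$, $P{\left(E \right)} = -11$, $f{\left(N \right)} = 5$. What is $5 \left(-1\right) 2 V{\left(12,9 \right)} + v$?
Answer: $\frac{16011}{40} \approx 400.27$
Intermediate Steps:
$V{\left(J,n \right)} = 5 - 5 n$ ($V{\left(J,n \right)} = 5 \left(n - 1\right) \left(5 - 6\right) = 5 \left(-1 + n\right) \left(-1\right) = 5 \left(1 - n\right) = 5 - 5 n$)
$v = \frac{11}{40}$ ($v = - \frac{11}{-40} = \left(-11\right) \left(- \frac{1}{40}\right) = \frac{11}{40} \approx 0.275$)
$5 \left(-1\right) 2 V{\left(12,9 \right)} + v = 5 \left(-1\right) 2 \left(5 - 45\right) + \frac{11}{40} = \left(-5\right) 2 \left(5 - 45\right) + \frac{11}{40} = \left(-10\right) \left(-40\right) + \frac{11}{40} = 400 + \frac{11}{40} = \frac{16011}{40}$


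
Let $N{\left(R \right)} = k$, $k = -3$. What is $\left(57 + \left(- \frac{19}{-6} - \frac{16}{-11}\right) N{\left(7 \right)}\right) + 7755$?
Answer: $\frac{171559}{22} \approx 7798.1$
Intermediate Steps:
$N{\left(R \right)} = -3$
$\left(57 + \left(- \frac{19}{-6} - \frac{16}{-11}\right) N{\left(7 \right)}\right) + 7755 = \left(57 + \left(- \frac{19}{-6} - \frac{16}{-11}\right) \left(-3\right)\right) + 7755 = \left(57 + \left(\left(-19\right) \left(- \frac{1}{6}\right) - - \frac{16}{11}\right) \left(-3\right)\right) + 7755 = \left(57 + \left(\frac{19}{6} + \frac{16}{11}\right) \left(-3\right)\right) + 7755 = \left(57 + \frac{305}{66} \left(-3\right)\right) + 7755 = \left(57 - \frac{305}{22}\right) + 7755 = \frac{949}{22} + 7755 = \frac{171559}{22}$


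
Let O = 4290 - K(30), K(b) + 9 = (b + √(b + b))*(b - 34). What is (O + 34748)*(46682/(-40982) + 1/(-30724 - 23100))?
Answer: -49206539046325/1102907584 - 1256326475*√15/137863448 ≈ -44651.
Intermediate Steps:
K(b) = -9 + (-34 + b)*(b + √2*√b) (K(b) = -9 + (b + √(b + b))*(b - 34) = -9 + (b + √(2*b))*(-34 + b) = -9 + (b + √2*√b)*(-34 + b) = -9 + (-34 + b)*(b + √2*√b))
O = 4419 + 8*√15 (O = 4290 - (-9 + 30² - 34*30 + √2*30^(3/2) - 34*√2*√30) = 4290 - (-9 + 900 - 1020 + √2*(30*√30) - 68*√15) = 4290 - (-9 + 900 - 1020 + 60*√15 - 68*√15) = 4290 - (-129 - 8*√15) = 4290 + (129 + 8*√15) = 4419 + 8*√15 ≈ 4450.0)
(O + 34748)*(46682/(-40982) + 1/(-30724 - 23100)) = ((4419 + 8*√15) + 34748)*(46682/(-40982) + 1/(-30724 - 23100)) = (39167 + 8*√15)*(46682*(-1/40982) + 1/(-53824)) = (39167 + 8*√15)*(-23341/20491 - 1/53824) = (39167 + 8*√15)*(-1256326475/1102907584) = -49206539046325/1102907584 - 1256326475*√15/137863448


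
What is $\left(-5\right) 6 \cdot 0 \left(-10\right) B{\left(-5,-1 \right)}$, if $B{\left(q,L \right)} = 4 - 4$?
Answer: $0$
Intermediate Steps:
$B{\left(q,L \right)} = 0$
$\left(-5\right) 6 \cdot 0 \left(-10\right) B{\left(-5,-1 \right)} = \left(-5\right) 6 \cdot 0 \left(-10\right) 0 = \left(-30\right) 0 \left(-10\right) 0 = 0 \left(-10\right) 0 = 0 \cdot 0 = 0$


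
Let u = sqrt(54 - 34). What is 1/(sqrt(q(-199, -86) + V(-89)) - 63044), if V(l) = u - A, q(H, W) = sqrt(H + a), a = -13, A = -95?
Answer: 1/(-63044 + sqrt(95 + 2*sqrt(5) + 2*I*sqrt(53))) ≈ -1.5864e-5 - 2.0e-10*I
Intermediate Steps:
u = 2*sqrt(5) (u = sqrt(20) = 2*sqrt(5) ≈ 4.4721)
q(H, W) = sqrt(-13 + H) (q(H, W) = sqrt(H - 13) = sqrt(-13 + H))
V(l) = 95 + 2*sqrt(5) (V(l) = 2*sqrt(5) - 1*(-95) = 2*sqrt(5) + 95 = 95 + 2*sqrt(5))
1/(sqrt(q(-199, -86) + V(-89)) - 63044) = 1/(sqrt(sqrt(-13 - 199) + (95 + 2*sqrt(5))) - 63044) = 1/(sqrt(sqrt(-212) + (95 + 2*sqrt(5))) - 63044) = 1/(sqrt(2*I*sqrt(53) + (95 + 2*sqrt(5))) - 63044) = 1/(sqrt(95 + 2*sqrt(5) + 2*I*sqrt(53)) - 63044) = 1/(-63044 + sqrt(95 + 2*sqrt(5) + 2*I*sqrt(53)))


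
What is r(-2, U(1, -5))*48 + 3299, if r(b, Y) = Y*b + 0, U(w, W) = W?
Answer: 3779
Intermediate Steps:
r(b, Y) = Y*b
r(-2, U(1, -5))*48 + 3299 = -5*(-2)*48 + 3299 = 10*48 + 3299 = 480 + 3299 = 3779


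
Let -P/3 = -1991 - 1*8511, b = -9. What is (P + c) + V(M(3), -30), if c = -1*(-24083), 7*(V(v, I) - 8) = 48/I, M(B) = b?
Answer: 1945887/35 ≈ 55597.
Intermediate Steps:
M(B) = -9
V(v, I) = 8 + 48/(7*I) (V(v, I) = 8 + (48/I)/7 = 8 + 48/(7*I))
c = 24083
P = 31506 (P = -3*(-1991 - 1*8511) = -3*(-1991 - 8511) = -3*(-10502) = 31506)
(P + c) + V(M(3), -30) = (31506 + 24083) + (8 + (48/7)/(-30)) = 55589 + (8 + (48/7)*(-1/30)) = 55589 + (8 - 8/35) = 55589 + 272/35 = 1945887/35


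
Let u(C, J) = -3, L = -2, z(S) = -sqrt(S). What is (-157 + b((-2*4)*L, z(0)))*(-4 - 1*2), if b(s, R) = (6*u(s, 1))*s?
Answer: 2670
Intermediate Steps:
b(s, R) = -18*s (b(s, R) = (6*(-3))*s = -18*s)
(-157 + b((-2*4)*L, z(0)))*(-4 - 1*2) = (-157 - 18*(-2*4)*(-2))*(-4 - 1*2) = (-157 - (-144)*(-2))*(-4 - 2) = (-157 - 18*16)*(-6) = (-157 - 288)*(-6) = -445*(-6) = 2670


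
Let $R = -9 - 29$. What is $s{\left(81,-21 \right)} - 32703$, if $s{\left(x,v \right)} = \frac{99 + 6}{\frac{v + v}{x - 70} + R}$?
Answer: $- \frac{3008907}{92} \approx -32706.0$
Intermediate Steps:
$R = -38$ ($R = -9 - 29 = -38$)
$s{\left(x,v \right)} = \frac{105}{-38 + \frac{2 v}{-70 + x}}$ ($s{\left(x,v \right)} = \frac{99 + 6}{\frac{v + v}{x - 70} - 38} = \frac{105}{\frac{2 v}{-70 + x} - 38} = \frac{105}{-38 + \frac{2 v}{-70 + x}}$)
$s{\left(81,-21 \right)} - 32703 = \frac{105 \left(-70 + 81\right)}{2 \left(1330 - 21 - 1539\right)} - 32703 = \frac{105}{2} \frac{1}{1330 - 21 - 1539} \cdot 11 - 32703 = \frac{105}{2} \frac{1}{-230} \cdot 11 - 32703 = \frac{105}{2} \left(- \frac{1}{230}\right) 11 - 32703 = - \frac{231}{92} - 32703 = - \frac{3008907}{92}$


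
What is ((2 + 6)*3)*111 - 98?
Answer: 2566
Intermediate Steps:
((2 + 6)*3)*111 - 98 = (8*3)*111 - 98 = 24*111 - 98 = 2664 - 98 = 2566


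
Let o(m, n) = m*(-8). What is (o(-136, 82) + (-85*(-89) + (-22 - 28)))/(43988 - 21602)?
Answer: 1229/3198 ≈ 0.38430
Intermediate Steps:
o(m, n) = -8*m
(o(-136, 82) + (-85*(-89) + (-22 - 28)))/(43988 - 21602) = (-8*(-136) + (-85*(-89) + (-22 - 28)))/(43988 - 21602) = (1088 + (7565 - 50))/22386 = (1088 + 7515)*(1/22386) = 8603*(1/22386) = 1229/3198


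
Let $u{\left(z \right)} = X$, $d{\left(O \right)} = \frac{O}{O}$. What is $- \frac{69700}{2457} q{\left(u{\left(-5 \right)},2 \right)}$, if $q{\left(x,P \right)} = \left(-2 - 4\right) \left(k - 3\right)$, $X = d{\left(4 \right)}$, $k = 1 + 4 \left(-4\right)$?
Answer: $- \frac{278800}{91} \approx -3063.7$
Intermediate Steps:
$d{\left(O \right)} = 1$
$k = -15$ ($k = 1 - 16 = -15$)
$X = 1$
$u{\left(z \right)} = 1$
$q{\left(x,P \right)} = 108$ ($q{\left(x,P \right)} = \left(-2 - 4\right) \left(-15 - 3\right) = \left(-6\right) \left(-18\right) = 108$)
$- \frac{69700}{2457} q{\left(u{\left(-5 \right)},2 \right)} = - \frac{69700}{2457} \cdot 108 = \left(-69700\right) \frac{1}{2457} \cdot 108 = \left(- \frac{69700}{2457}\right) 108 = - \frac{278800}{91}$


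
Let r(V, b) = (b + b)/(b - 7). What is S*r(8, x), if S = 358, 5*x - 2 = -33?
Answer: 11098/33 ≈ 336.30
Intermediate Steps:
x = -31/5 (x = 2/5 + (1/5)*(-33) = 2/5 - 33/5 = -31/5 ≈ -6.2000)
r(V, b) = 2*b/(-7 + b) (r(V, b) = (2*b)/(-7 + b) = 2*b/(-7 + b))
S*r(8, x) = 358*(2*(-31/5)/(-7 - 31/5)) = 358*(2*(-31/5)/(-66/5)) = 358*(2*(-31/5)*(-5/66)) = 358*(31/33) = 11098/33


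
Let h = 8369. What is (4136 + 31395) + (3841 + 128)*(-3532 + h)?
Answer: 19233584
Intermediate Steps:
(4136 + 31395) + (3841 + 128)*(-3532 + h) = (4136 + 31395) + (3841 + 128)*(-3532 + 8369) = 35531 + 3969*4837 = 35531 + 19198053 = 19233584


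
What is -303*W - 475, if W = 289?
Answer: -88042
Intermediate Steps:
-303*W - 475 = -303*289 - 475 = -87567 - 475 = -88042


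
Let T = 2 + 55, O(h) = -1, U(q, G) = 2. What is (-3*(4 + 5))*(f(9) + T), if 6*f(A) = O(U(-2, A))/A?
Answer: -3077/2 ≈ -1538.5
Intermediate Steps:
T = 57
f(A) = -1/(6*A) (f(A) = (-1/A)/6 = -1/(6*A))
(-3*(4 + 5))*(f(9) + T) = (-3*(4 + 5))*(-⅙/9 + 57) = (-3*9)*(-⅙*⅑ + 57) = -27*(-1/54 + 57) = -27*3077/54 = -3077/2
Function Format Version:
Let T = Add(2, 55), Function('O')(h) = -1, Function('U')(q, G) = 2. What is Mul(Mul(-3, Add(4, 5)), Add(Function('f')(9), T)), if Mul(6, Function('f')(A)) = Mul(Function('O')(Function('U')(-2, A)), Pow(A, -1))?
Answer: Rational(-3077, 2) ≈ -1538.5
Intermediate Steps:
T = 57
Function('f')(A) = Mul(Rational(-1, 6), Pow(A, -1)) (Function('f')(A) = Mul(Rational(1, 6), Mul(-1, Pow(A, -1))) = Mul(Rational(-1, 6), Pow(A, -1)))
Mul(Mul(-3, Add(4, 5)), Add(Function('f')(9), T)) = Mul(Mul(-3, Add(4, 5)), Add(Mul(Rational(-1, 6), Pow(9, -1)), 57)) = Mul(Mul(-3, 9), Add(Mul(Rational(-1, 6), Rational(1, 9)), 57)) = Mul(-27, Add(Rational(-1, 54), 57)) = Mul(-27, Rational(3077, 54)) = Rational(-3077, 2)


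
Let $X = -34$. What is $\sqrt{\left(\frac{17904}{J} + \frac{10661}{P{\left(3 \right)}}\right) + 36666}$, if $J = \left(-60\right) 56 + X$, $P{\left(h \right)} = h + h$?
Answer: $\frac{\sqrt{3984941731494}}{10182} \approx 196.05$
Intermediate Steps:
$P{\left(h \right)} = 2 h$
$J = -3394$ ($J = \left(-60\right) 56 - 34 = -3360 - 34 = -3394$)
$\sqrt{\left(\frac{17904}{J} + \frac{10661}{P{\left(3 \right)}}\right) + 36666} = \sqrt{\left(\frac{17904}{-3394} + \frac{10661}{2 \cdot 3}\right) + 36666} = \sqrt{\left(17904 \left(- \frac{1}{3394}\right) + \frac{10661}{6}\right) + 36666} = \sqrt{\left(- \frac{8952}{1697} + 10661 \cdot \frac{1}{6}\right) + 36666} = \sqrt{\left(- \frac{8952}{1697} + \frac{10661}{6}\right) + 36666} = \sqrt{\frac{18038005}{10182} + 36666} = \sqrt{\frac{391371217}{10182}} = \frac{\sqrt{3984941731494}}{10182}$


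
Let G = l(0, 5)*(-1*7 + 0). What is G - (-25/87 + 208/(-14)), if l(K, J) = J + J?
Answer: -33407/609 ≈ -54.855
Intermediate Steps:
l(K, J) = 2*J
G = -70 (G = (2*5)*(-1*7 + 0) = 10*(-7 + 0) = 10*(-7) = -70)
G - (-25/87 + 208/(-14)) = -70 - (-25/87 + 208/(-14)) = -70 - (-25*1/87 + 208*(-1/14)) = -70 - (-25/87 - 104/7) = -70 - 1*(-9223/609) = -70 + 9223/609 = -33407/609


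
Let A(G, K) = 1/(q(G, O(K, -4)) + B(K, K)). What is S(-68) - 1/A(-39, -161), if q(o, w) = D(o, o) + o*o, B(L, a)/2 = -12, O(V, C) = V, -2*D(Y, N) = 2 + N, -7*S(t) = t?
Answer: -21081/14 ≈ -1505.8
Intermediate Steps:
S(t) = -t/7
D(Y, N) = -1 - N/2 (D(Y, N) = -(2 + N)/2 = -1 - N/2)
B(L, a) = -24 (B(L, a) = 2*(-12) = -24)
q(o, w) = -1 + o² - o/2 (q(o, w) = (-1 - o/2) + o*o = (-1 - o/2) + o² = -1 + o² - o/2)
A(G, K) = 1/(-25 + G² - G/2) (A(G, K) = 1/((-1 + G² - G/2) - 24) = 1/(-25 + G² - G/2))
S(-68) - 1/A(-39, -161) = -⅐*(-68) - 1/(2/(-50 - 1*(-39) + 2*(-39)²)) = 68/7 - 1/(2/(-50 + 39 + 2*1521)) = 68/7 - 1/(2/(-50 + 39 + 3042)) = 68/7 - 1/(2/3031) = 68/7 - 1/(2*(1/3031)) = 68/7 - 1/2/3031 = 68/7 - 1*3031/2 = 68/7 - 3031/2 = -21081/14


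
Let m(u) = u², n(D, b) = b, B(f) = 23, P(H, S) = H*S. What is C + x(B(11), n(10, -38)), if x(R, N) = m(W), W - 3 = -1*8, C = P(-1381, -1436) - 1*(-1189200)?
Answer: 3172341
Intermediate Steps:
C = 3172316 (C = -1381*(-1436) - 1*(-1189200) = 1983116 + 1189200 = 3172316)
W = -5 (W = 3 - 1*8 = 3 - 8 = -5)
x(R, N) = 25 (x(R, N) = (-5)² = 25)
C + x(B(11), n(10, -38)) = 3172316 + 25 = 3172341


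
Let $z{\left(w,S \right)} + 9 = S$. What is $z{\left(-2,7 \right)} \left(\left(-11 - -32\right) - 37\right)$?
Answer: $32$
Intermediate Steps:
$z{\left(w,S \right)} = -9 + S$
$z{\left(-2,7 \right)} \left(\left(-11 - -32\right) - 37\right) = \left(-9 + 7\right) \left(\left(-11 - -32\right) - 37\right) = - 2 \left(\left(-11 + 32\right) - 37\right) = - 2 \left(21 - 37\right) = \left(-2\right) \left(-16\right) = 32$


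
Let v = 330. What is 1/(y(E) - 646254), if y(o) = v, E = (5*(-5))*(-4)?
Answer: -1/645924 ≈ -1.5482e-6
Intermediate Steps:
E = 100 (E = -25*(-4) = 100)
y(o) = 330
1/(y(E) - 646254) = 1/(330 - 646254) = 1/(-645924) = -1/645924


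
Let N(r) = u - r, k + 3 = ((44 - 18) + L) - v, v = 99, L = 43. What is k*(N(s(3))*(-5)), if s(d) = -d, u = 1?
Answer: 660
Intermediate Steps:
k = -33 (k = -3 + (((44 - 18) + 43) - 1*99) = -3 + ((26 + 43) - 99) = -3 + (69 - 99) = -3 - 30 = -33)
N(r) = 1 - r
k*(N(s(3))*(-5)) = -33*(1 - (-1)*3)*(-5) = -33*(1 - 1*(-3))*(-5) = -33*(1 + 3)*(-5) = -132*(-5) = -33*(-20) = 660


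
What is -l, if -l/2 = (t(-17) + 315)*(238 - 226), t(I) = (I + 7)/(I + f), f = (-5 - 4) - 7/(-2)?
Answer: 22712/3 ≈ 7570.7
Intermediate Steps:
f = -11/2 (f = -9 - 7*(-1/2) = -9 + 7/2 = -11/2 ≈ -5.5000)
t(I) = (7 + I)/(-11/2 + I) (t(I) = (I + 7)/(I - 11/2) = (7 + I)/(-11/2 + I))
l = -22712/3 (l = -2*(2*(7 - 17)/(-11 + 2*(-17)) + 315)*(238 - 226) = -2*(2*(-10)/(-11 - 34) + 315)*12 = -2*(2*(-10)/(-45) + 315)*12 = -2*(2*(-1/45)*(-10) + 315)*12 = -2*(4/9 + 315)*12 = -5678*12/9 = -2*11356/3 = -22712/3 ≈ -7570.7)
-l = -1*(-22712/3) = 22712/3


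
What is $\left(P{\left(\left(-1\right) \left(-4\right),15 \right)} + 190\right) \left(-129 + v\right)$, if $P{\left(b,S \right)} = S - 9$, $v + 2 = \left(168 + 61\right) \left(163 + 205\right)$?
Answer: $16491636$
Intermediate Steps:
$v = 84270$ ($v = -2 + \left(168 + 61\right) \left(163 + 205\right) = -2 + 229 \cdot 368 = -2 + 84272 = 84270$)
$P{\left(b,S \right)} = -9 + S$
$\left(P{\left(\left(-1\right) \left(-4\right),15 \right)} + 190\right) \left(-129 + v\right) = \left(\left(-9 + 15\right) + 190\right) \left(-129 + 84270\right) = \left(6 + 190\right) 84141 = 196 \cdot 84141 = 16491636$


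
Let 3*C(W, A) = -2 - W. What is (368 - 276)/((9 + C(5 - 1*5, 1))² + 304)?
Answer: 828/3361 ≈ 0.24636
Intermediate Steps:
C(W, A) = -⅔ - W/3 (C(W, A) = (-2 - W)/3 = -⅔ - W/3)
(368 - 276)/((9 + C(5 - 1*5, 1))² + 304) = (368 - 276)/((9 + (-⅔ - (5 - 1*5)/3))² + 304) = 92/((9 + (-⅔ - (5 - 5)/3))² + 304) = 92/((9 + (-⅔ - ⅓*0))² + 304) = 92/((9 + (-⅔ + 0))² + 304) = 92/((9 - ⅔)² + 304) = 92/((25/3)² + 304) = 92/(625/9 + 304) = 92/(3361/9) = 92*(9/3361) = 828/3361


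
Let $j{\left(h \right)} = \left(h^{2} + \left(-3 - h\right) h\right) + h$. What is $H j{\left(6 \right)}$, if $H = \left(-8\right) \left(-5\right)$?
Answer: $-480$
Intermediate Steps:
$j{\left(h \right)} = h + h^{2} + h \left(-3 - h\right)$ ($j{\left(h \right)} = \left(h^{2} + h \left(-3 - h\right)\right) + h = h + h^{2} + h \left(-3 - h\right)$)
$H = 40$
$H j{\left(6 \right)} = 40 \left(\left(-2\right) 6\right) = 40 \left(-12\right) = -480$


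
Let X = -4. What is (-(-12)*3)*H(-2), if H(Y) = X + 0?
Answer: -144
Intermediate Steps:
H(Y) = -4 (H(Y) = -4 + 0 = -4)
(-(-12)*3)*H(-2) = -(-12)*3*(-4) = -6*(-6)*(-4) = 36*(-4) = -144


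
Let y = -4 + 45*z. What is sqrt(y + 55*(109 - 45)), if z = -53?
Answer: sqrt(1131) ≈ 33.630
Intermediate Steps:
y = -2389 (y = -4 + 45*(-53) = -4 - 2385 = -2389)
sqrt(y + 55*(109 - 45)) = sqrt(-2389 + 55*(109 - 45)) = sqrt(-2389 + 55*64) = sqrt(-2389 + 3520) = sqrt(1131)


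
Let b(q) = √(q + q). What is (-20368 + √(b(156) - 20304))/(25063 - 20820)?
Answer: -20368/4243 + I*√(20304 - 2*√78)/4243 ≈ -4.8004 + 0.033568*I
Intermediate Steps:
b(q) = √2*√q (b(q) = √(2*q) = √2*√q)
(-20368 + √(b(156) - 20304))/(25063 - 20820) = (-20368 + √(√2*√156 - 20304))/(25063 - 20820) = (-20368 + √(√2*(2*√39) - 20304))/4243 = (-20368 + √(2*√78 - 20304))*(1/4243) = (-20368 + √(-20304 + 2*√78))*(1/4243) = -20368/4243 + √(-20304 + 2*√78)/4243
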